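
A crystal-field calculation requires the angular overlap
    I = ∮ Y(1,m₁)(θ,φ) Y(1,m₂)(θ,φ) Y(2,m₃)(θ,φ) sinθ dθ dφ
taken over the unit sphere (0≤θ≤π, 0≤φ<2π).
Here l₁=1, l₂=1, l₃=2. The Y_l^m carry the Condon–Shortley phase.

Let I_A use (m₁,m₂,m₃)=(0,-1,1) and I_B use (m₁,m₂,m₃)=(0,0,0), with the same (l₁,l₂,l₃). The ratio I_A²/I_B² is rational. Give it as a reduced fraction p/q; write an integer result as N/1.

l's match ⇒ only the (l;m) 3-j factors differ between A and B.
A: triangle coeff Δ(1,1,2) = 1/30; Σ_t [0,0]: t=0:+1/2 = 1/2; (3j)²=1/10 [(1 1 2; 0 -1 1)], sign=-1
B: triangle coeff Δ(1,1,2) = 1/30; Σ_t [0,0]: t=0:+1/1 = 1/1; (3j)²=2/15 [(1 1 2; 0 0 0)], sign=+1
I_A²/I_B² = (1/10)/(2/15) = 3/4

3/4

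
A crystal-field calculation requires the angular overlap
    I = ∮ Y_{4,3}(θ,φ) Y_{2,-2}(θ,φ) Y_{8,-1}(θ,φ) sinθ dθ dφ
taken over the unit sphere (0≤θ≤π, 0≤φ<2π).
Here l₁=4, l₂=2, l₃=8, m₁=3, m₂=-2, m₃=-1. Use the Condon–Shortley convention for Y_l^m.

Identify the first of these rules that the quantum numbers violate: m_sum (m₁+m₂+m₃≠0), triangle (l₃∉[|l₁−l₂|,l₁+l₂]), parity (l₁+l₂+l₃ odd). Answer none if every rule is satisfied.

triangle

m₁+m₂+m₃ = 3 − 2 − 1 = 0  ✓
triangle: |4−2|=2 ≤ l₃=8 ≤ 4+2=6  ✗
parity: l₁+l₂+l₃ = 14 is even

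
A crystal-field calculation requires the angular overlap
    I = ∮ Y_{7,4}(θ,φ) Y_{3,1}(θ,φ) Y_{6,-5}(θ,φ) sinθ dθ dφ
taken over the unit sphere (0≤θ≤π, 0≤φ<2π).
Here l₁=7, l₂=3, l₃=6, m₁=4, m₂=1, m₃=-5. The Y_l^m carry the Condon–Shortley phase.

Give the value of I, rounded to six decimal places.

Rules hold: Σm=0, L=16 even, 4≤6≤10.
N = 15·7·13 = 1365
Δ = 4!·10!·2!/17! = 1/2042040
Racah Σ t=1..3: t=1:−1/207360 t=2:+1/57600 t=3:−1/207360 = 1/129600
⇒ 3j(7 3 6; 0 0 0)² = 168/12155, sgn +1
Racah Σ t=2..3: t=2:+1/2903040 t=3:−1/21772800 = 13/43545600
⇒ 3j(7 3 6; 4 1 -5)² = 143/7140, sgn -1
4πI² = N·(3j₀)²·(3jₘ)² = 546/1445
I = -1·√(0.377855/4π) = -0.17340334

-0.173403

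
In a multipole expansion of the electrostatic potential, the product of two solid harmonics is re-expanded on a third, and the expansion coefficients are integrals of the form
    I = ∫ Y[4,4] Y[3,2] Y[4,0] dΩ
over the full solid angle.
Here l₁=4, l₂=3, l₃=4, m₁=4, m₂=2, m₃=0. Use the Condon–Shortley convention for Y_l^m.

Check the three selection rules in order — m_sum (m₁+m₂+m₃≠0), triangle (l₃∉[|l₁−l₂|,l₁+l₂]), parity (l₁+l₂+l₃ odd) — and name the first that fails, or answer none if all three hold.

m₁+m₂+m₃ = 4 + 2 + 0 = 6  ✗
triangle: |4−3|=1 ≤ l₃=4 ≤ 4+3=7
parity: l₁+l₂+l₃ = 11 is odd

m_sum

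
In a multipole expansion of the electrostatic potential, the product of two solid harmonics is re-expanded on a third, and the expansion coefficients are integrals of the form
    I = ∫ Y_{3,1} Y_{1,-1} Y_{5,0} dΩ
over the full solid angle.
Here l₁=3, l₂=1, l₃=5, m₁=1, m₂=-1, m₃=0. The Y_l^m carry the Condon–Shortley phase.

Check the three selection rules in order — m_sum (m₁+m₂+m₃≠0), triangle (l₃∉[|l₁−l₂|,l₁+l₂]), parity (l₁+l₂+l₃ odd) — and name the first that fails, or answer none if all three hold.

azimuthal sum: 1 − 1 + 0 = 0  ✓
2 ≤ 5 ≤ 4 (triangle on l)  ✗
L = 3 + 1 + 5 = 9 (odd)

triangle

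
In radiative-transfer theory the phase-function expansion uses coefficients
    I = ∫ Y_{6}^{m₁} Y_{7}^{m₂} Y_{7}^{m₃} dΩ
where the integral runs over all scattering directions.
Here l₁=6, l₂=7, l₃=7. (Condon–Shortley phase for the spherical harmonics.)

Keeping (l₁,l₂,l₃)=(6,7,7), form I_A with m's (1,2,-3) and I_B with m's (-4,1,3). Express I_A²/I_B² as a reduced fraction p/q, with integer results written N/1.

Same 6,7,7: normalisation and zero-m 3j drop out of the ratio.
A: Δ: 6! 6! 8! / 21! → 1/2444321880; sum: t=1:−1/232243200 t=2:+1/8709120 t=3:−1/2488320 t=4:+1/4147200 t=5:−1/49766400 = -7/99532800; 3j²(6 7 7; 1 2 -3) = Δ·Π!·Σ² = 1715/369512  (sign -1)
B: Δ: 6! 6! 8! / 21! → 1/2444321880; sum: t=4:+1/19906560 t=5:−1/10368000 t=6:+1/49766400 = -13/497664000; 3j²(6 7 7; -4 1 3) = Δ·Π!·Σ² = 91/17765  (sign -1)
I_A²/I_B² = (1715/369512)/(91/17765) = 1225/1352

1225/1352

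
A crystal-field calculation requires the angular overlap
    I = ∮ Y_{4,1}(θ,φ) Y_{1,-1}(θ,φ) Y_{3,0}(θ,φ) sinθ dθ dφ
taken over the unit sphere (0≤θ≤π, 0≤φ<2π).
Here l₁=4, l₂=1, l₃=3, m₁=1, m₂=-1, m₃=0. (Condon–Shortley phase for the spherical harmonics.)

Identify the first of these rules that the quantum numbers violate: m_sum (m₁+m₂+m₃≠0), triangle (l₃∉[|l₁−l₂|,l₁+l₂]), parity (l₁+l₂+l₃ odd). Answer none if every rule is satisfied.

m₁+m₂+m₃ = 1 − 1 + 0 = 0  ✓
triangle: |4−1|=3 ≤ l₃=3 ≤ 4+1=5  ✓
parity: l₁+l₂+l₃ = 8 is even  ✓

none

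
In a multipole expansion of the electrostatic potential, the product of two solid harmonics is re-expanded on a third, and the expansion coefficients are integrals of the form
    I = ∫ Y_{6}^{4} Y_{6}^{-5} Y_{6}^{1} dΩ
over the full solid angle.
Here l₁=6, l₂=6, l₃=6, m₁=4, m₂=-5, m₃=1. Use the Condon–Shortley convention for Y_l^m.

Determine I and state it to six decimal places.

Rules hold: Σm=0, L=18 even, 0≤6≤12.
N = 13·13·13 = 2197
Δ = 6!·6!·6!/19! = 1/325909584
Racah Σ t=0..6: t=0:+1/373248000 t=1:−1/1728000 t=2:+1/110592 t=3:−1/46656 t=4:+1/110592 t=5:−1/1728000 t=6:+1/373248000 = -7/1555200
⇒ 3j(6 6 6; 0 0 0)² = 400/46189, sgn -1
Racah Σ t=0..1: t=0:+1/4147200 t=1:−1/10368000 = 1/6912000
⇒ 3j(6 6 6; 4 -5 1)² = 189/16796, sgn -1
4πI² = N·(3j₀)²·(3jₘ)² = 245700/1147619
I = +1·√(0.214095/4π) = 0.13052653

0.130527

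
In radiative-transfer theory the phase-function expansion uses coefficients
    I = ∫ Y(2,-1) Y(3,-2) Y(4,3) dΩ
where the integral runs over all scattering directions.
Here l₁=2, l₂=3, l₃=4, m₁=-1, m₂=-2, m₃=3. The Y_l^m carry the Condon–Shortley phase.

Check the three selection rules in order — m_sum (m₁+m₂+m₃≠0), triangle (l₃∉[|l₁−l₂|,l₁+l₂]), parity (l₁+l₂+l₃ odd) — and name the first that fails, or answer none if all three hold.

parity

Σmᵢ = 0  ✓
l₃∈[|l₁−l₂|,l₁+l₂]=[1,5], have l₃=4  ✓
Σlᵢ = 9 ⇒ odd  ✗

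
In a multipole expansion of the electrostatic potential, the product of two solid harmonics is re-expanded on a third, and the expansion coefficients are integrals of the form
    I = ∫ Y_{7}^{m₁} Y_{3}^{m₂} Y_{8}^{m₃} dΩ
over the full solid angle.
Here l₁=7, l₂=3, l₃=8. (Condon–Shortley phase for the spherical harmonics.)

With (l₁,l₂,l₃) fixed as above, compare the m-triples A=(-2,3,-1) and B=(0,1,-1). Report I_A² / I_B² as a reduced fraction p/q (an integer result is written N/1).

1620/343

l's match ⇒ only the (l;m) 3-j factors differ between A and B.
A: triangle coeff Δ(7,3,8) = 1/5290740; Σ_t [2,2]: t=2:+1/29030400 = 1/29030400; (3j)²=54/4199 [(7 3 8; -2 3 -1)], sign=-1
B: triangle coeff Δ(7,3,8) = 1/5290740; Σ_t [0,2]: t=0:+1/29030400 t=1:−1/3110400 t=2:+1/4838400 = -1/12441600; (3j)²=343/125970 [(7 3 8; 0 1 -1)], sign=+1
I_A²/I_B² = (54/4199)/(343/125970) = 1620/343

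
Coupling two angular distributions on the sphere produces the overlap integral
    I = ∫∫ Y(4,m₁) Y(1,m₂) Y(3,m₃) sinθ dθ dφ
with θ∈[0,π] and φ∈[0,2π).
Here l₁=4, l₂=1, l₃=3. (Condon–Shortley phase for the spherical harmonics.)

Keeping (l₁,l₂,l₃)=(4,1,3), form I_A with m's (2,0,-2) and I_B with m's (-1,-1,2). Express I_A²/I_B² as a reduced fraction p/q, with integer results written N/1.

4/1

Same 4,1,3: normalisation and zero-m 3j drop out of the ratio.
A: Δ: 2! 6! 0! / 9! → 1/252; sum: t=1:−1/120 = -1/120; 3j²(4 1 3; 2 0 -2) = Δ·Π!·Σ² = 1/21  (sign +1)
B: Δ: 2! 6! 0! / 9! → 1/252; sum: t=0:+1/240 = 1/240; 3j²(4 1 3; -1 -1 2) = Δ·Π!·Σ² = 1/84  (sign -1)
I_A²/I_B² = (1/21)/(1/84) = 4/1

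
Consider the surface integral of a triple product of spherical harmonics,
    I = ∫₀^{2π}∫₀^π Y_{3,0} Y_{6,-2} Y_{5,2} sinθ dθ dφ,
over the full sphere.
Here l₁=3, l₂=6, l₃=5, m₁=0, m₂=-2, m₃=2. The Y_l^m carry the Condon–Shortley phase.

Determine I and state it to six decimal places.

Rules hold: Σm=0, L=14 even, 3≤5≤9.
N = 7·13·11 = 1001
Δ = 4!·2!·8!/15! = 1/675675
Racah Σ t=1..3: t=1:−1/8640 t=2:+1/2304 t=3:−1/8640 = 7/34560
⇒ 3j(3 6 5; 0 0 0)² = 7/429, sgn -1
Racah Σ t=1..3: t=1:−1/8640 t=2:+1/5760 t=3:−1/60480 = 1/24192
⇒ 3j(3 6 5; 0 -2 2)² = 8/3003, sgn -1
4πI² = N·(3j₀)²·(3jₘ)² = 56/1287
I = +1·√(0.043512/4π) = 0.05884368

0.058844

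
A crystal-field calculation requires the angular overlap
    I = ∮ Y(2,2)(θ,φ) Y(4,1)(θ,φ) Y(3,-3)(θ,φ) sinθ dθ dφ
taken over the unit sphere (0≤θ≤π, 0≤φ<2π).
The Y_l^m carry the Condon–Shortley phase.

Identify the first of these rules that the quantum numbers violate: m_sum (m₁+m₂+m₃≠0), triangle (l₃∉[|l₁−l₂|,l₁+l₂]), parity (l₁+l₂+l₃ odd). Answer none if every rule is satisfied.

parity

azimuthal sum: 2 + 1 − 3 = 0  ✓
2 ≤ 3 ≤ 6 (triangle on l)  ✓
L = 2 + 4 + 3 = 9 (odd)  ✗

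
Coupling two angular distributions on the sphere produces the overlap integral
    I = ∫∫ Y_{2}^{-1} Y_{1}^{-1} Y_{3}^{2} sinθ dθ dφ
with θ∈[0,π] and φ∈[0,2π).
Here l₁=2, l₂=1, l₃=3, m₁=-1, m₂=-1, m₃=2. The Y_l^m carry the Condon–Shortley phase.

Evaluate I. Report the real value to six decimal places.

0.261169

Checks pass: Σm=0; 6 even; l₃=3∈[1,3].
(2·2+1)(2·1+1)(2·3+1) = 105
Δ: 0! 4! 2! / 7! → 1/105
sum: t=0:+1/4 = 1/4
3j²(2 1 3; 0 0 0) = Δ·Π!·Σ² = 3/35  (sign -1)
sum: t=0:+1/12 = 1/12
3j²(2 1 3; -1 -1 2) = Δ·Π!·Σ² = 2/21  (sign -1)
combine: 4πI² = 105·3/35·2/21 = 6/7
take √, sign +1: I = 0.26116903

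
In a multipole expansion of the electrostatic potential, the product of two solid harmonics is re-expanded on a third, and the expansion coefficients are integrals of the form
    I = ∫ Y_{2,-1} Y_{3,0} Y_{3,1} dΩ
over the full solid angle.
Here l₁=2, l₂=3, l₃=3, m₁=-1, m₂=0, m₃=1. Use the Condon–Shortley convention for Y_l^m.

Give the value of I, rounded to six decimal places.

m-sum 0 ✓  L=8 even ✓  1≤3≤5 ✓
Π(2lᵢ+1) = 5×7×7 = 245
triangle coeff Δ(2,3,3) = 1/3780
Σ_t [0,2]: t=0:+1/24 t=1:−1/4 t=2:+1/24 = -1/6
(3j)²=4/105 [(2 3 3; 0 0 0)], sign=+1
Σ_t [1,2]: t=1:−1/8 t=2:+1/12 = -1/24
(3j)²=1/210 [(2 3 3; -1 0 1)], sign=-1
⇒ 4πI² = 2/45
I = (-1)√(2/45/(4π)) = -0.05947080

-0.059471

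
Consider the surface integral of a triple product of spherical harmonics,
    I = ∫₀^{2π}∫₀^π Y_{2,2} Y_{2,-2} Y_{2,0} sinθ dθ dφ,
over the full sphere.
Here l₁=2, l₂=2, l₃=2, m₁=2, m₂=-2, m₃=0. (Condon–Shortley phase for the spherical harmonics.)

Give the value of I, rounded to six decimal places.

-0.180224

m-sum 0 ✓  L=6 even ✓  0≤2≤4 ✓
Π(2lᵢ+1) = 5×5×5 = 125
triangle coeff Δ(2,2,2) = 1/630
Σ_t [0,2]: t=0:+1/8 t=1:−1/1 t=2:+1/8 = -3/4
(3j)²=2/35 [(2 2 2; 0 0 0)], sign=-1
Σ_t [0,0]: t=0:+1/8 = 1/8
(3j)²=2/35 [(2 2 2; 2 -2 0)], sign=+1
⇒ 4πI² = 20/49
I = (-1)√(20/49/(4π)) = -0.18022375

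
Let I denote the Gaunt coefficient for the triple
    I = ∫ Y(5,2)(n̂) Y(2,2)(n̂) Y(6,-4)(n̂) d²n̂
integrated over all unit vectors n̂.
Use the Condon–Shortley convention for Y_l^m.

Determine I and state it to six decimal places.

L=13 odd ⇒ parity kills the (l;000) factor ⇒ I = 0

0.000000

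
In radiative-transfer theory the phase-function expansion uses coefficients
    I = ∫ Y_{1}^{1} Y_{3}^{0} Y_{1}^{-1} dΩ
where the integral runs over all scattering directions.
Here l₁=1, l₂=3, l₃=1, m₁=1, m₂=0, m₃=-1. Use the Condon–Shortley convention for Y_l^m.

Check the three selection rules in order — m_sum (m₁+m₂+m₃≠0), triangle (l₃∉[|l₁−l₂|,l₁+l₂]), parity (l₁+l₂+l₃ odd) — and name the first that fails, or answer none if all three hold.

m₁+m₂+m₃ = 1 + 0 − 1 = 0  ✓
triangle: |1−3|=2 ≤ l₃=1 ≤ 1+3=4  ✗
parity: l₁+l₂+l₃ = 5 is odd

triangle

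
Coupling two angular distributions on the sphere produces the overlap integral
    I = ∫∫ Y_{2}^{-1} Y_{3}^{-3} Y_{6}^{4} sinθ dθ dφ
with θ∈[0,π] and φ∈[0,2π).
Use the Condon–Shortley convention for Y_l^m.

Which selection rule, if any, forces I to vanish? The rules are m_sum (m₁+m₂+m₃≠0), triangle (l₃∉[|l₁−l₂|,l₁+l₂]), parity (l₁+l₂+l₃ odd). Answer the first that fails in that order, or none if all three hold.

triangle

azimuthal sum: -1 − 3 + 4 = 0  ✓
1 ≤ 6 ≤ 5 (triangle on l)  ✗
L = 2 + 3 + 6 = 11 (odd)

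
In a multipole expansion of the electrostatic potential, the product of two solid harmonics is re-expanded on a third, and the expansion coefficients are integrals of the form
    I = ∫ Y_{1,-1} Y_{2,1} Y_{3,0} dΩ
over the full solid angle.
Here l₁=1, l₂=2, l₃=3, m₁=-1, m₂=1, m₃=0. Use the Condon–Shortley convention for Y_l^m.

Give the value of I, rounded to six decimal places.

Checks pass: Σm=0; 6 even; l₃=3∈[1,3].
(2·1+1)(2·2+1)(2·3+1) = 105
Δ: 0! 2! 4! / 7! → 1/105
sum: t=0:+1/4 = 1/4
3j²(1 2 3; 0 0 0) = Δ·Π!·Σ² = 3/35  (sign -1)
sum: t=0:+1/12 = 1/12
3j²(1 2 3; -1 1 0) = Δ·Π!·Σ² = 1/35  (sign -1)
combine: 4πI² = 105·3/35·1/35 = 9/35
take √, sign +1: I = 0.14304817

0.143048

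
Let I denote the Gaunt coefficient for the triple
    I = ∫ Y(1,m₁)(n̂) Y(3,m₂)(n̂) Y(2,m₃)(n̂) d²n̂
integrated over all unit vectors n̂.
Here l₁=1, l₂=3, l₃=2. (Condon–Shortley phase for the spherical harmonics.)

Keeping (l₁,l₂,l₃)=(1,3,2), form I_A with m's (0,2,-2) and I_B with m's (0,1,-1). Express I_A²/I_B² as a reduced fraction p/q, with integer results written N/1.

5/8

l's match ⇒ only the (l;m) 3-j factors differ between A and B.
A: triangle coeff Δ(1,3,2) = 1/105; Σ_t [1,1]: t=1:−1/24 = -1/24; (3j)²=1/21 [(1 3 2; 0 2 -2)], sign=-1
B: triangle coeff Δ(1,3,2) = 1/105; Σ_t [1,1]: t=1:−1/6 = -1/6; (3j)²=8/105 [(1 3 2; 0 1 -1)], sign=+1
I_A²/I_B² = (1/21)/(8/105) = 5/8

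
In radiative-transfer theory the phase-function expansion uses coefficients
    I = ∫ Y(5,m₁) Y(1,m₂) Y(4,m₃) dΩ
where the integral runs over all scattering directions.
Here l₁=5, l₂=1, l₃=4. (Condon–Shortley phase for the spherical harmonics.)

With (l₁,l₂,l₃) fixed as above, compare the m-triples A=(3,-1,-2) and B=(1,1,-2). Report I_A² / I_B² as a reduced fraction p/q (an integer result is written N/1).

14/3

Shared (l₁,l₂,l₃)=(5,1,4): N and (l;000)² cancel in I_A²/I_B².
A: Δ = 2!·8!·0!/11! = 1/495; Racah Σ t=0..0: t=0:+1/2880 = 1/2880; ⇒ 3j(5 1 4; 3 -1 -2)² = 28/495, sgn +1
B: Δ = 2!·8!·0!/11! = 1/495; Racah Σ t=2..2: t=2:+1/2880 = 1/2880; ⇒ 3j(5 1 4; 1 1 -2)² = 2/165, sgn +1
I_A²/I_B² = (28/495)/(2/165) = 14/3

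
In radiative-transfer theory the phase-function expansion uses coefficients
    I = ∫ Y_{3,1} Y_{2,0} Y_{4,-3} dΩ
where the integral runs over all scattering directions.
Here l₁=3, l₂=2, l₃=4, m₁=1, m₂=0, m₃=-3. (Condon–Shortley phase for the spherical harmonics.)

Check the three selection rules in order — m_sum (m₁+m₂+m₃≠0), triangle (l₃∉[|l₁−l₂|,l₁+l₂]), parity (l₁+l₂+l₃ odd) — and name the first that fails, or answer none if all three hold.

azimuthal sum: 1 + 0 − 3 = -2  ✗
1 ≤ 4 ≤ 5 (triangle on l)
L = 3 + 2 + 4 = 9 (odd)

m_sum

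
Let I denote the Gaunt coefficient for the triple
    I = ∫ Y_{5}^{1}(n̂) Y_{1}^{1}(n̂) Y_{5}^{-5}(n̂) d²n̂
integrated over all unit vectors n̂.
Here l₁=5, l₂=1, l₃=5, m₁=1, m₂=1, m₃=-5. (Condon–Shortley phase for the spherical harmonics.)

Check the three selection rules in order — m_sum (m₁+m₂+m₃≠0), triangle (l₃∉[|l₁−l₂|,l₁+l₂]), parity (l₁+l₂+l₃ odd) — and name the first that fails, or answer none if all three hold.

m_sum

Σmᵢ = -3  ✗
l₃∈[|l₁−l₂|,l₁+l₂]=[4,6], have l₃=5
Σlᵢ = 11 ⇒ odd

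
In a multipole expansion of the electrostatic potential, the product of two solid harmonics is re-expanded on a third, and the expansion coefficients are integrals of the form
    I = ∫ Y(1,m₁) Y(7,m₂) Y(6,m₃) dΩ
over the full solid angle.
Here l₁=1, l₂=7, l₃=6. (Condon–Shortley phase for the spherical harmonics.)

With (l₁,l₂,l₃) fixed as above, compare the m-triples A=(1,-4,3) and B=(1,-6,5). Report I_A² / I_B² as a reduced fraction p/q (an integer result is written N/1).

55/78

Same 1,7,6: normalisation and zero-m 3j drop out of the ratio.
A: Δ: 2! 0! 12! / 15! → 1/1365; sum: t=0:+1/4354560 = 1/4354560; 3j²(1 7 6; 1 -4 3) = Δ·Π!·Σ² = 11/273  (sign -1)
B: Δ: 2! 0! 12! / 15! → 1/1365; sum: t=0:+1/79833600 = 1/79833600; 3j²(1 7 6; 1 -6 5) = Δ·Π!·Σ² = 2/35  (sign -1)
I_A²/I_B² = (11/273)/(2/35) = 55/78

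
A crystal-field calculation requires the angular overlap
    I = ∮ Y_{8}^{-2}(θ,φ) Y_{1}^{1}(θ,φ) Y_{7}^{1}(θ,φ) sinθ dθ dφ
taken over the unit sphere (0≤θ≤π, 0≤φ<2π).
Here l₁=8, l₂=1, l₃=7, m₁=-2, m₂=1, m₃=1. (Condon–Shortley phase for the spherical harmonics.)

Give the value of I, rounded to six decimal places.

m-sum 0 ✓  L=16 even ✓  7≤7≤9 ✓
Π(2lᵢ+1) = 17×3×15 = 765
triangle coeff Δ(8,1,7) = 1/2040
Σ_t [1,1]: t=1:−1/25401600 = -1/25401600
(3j)²=8/255 [(8 1 7; 0 0 0)], sign=+1
Σ_t [2,2]: t=2:+1/58060800 = 1/58060800
(3j)²=3/136 [(8 1 7; -2 1 1)], sign=+1
⇒ 4πI² = 9/17
I = (+1)√(9/17/(4π)) = 0.20525411

0.205254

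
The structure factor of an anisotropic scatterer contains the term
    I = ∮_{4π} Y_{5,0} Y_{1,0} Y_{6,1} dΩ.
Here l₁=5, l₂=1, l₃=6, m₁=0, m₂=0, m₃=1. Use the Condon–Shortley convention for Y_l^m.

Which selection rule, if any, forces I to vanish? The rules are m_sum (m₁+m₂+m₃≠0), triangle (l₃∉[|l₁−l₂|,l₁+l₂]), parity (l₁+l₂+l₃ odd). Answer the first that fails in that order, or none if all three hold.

azimuthal sum: 0 + 0 + 1 = 1  ✗
4 ≤ 6 ≤ 6 (triangle on l)
L = 5 + 1 + 6 = 12 (even)

m_sum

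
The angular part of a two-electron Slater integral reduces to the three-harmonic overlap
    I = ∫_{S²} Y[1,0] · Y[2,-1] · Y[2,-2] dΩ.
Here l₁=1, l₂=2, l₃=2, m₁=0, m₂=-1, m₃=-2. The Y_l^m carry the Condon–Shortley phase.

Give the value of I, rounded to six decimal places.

0.000000

0 − 1 − 2 = -3 ≠ 0: azimuthal integral kills it; I = 0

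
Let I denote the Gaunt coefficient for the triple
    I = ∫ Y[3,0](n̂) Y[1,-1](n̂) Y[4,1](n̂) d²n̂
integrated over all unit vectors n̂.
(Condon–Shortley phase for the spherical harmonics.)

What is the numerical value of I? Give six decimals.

Checks pass: Σm=0; 8 even; l₃=4∈[2,4].
(2·3+1)(2·1+1)(2·4+1) = 189
Δ: 0! 6! 2! / 9! → 1/252
sum: t=0:+1/36 = 1/36
3j²(3 1 4; 0 0 0) = Δ·Π!·Σ² = 4/63  (sign +1)
sum: t=0:+1/72 = 1/72
3j²(3 1 4; 0 -1 1) = Δ·Π!·Σ² = 5/126  (sign -1)
combine: 4πI² = 189·4/63·5/126 = 10/21
take √, sign -1: I = -0.19466390

-0.194664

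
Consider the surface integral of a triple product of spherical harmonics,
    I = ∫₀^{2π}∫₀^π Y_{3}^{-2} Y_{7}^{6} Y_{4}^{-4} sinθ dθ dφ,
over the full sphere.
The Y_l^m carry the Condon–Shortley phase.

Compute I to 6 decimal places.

0.241725

Rules hold: Σm=0, L=14 even, 4≤4≤10.
N = 7·15·9 = 945
Δ = 6!·0!·8!/15! = 1/45045
Racah Σ t=3..3: t=3:−1/20736 = -1/20736
⇒ 3j(3 7 4; 0 0 0)² = 35/1287, sgn -1
Racah Σ t=5..5: t=5:−1/4838400 = -1/4838400
⇒ 3j(3 7 4; -2 6 -4)² = 1/35, sgn -1
4πI² = N·(3j₀)²·(3jₘ)² = 105/143
I = +1·√(0.734266/4π) = 0.24172507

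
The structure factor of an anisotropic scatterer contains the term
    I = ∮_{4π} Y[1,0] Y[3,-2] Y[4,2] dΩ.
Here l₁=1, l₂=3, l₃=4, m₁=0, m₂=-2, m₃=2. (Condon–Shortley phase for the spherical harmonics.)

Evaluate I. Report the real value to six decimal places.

0.213244

Checks pass: Σm=0; 8 even; l₃=4∈[2,4].
(2·1+1)(2·3+1)(2·4+1) = 189
Δ: 0! 2! 6! / 9! → 1/252
sum: t=0:+1/36 = 1/36
3j²(1 3 4; 0 0 0) = Δ·Π!·Σ² = 4/63  (sign +1)
sum: t=0:+1/120 = 1/120
3j²(1 3 4; 0 -2 2) = Δ·Π!·Σ² = 1/21  (sign +1)
combine: 4πI² = 189·4/63·1/21 = 4/7
take √, sign +1: I = 0.21324362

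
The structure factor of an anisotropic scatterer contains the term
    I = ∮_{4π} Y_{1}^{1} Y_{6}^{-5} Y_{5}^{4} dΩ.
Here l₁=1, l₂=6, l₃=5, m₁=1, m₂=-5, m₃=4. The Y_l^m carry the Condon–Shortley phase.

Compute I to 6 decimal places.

Checks pass: Σm=0; 12 even; l₃=5∈[5,7].
(2·1+1)(2·6+1)(2·5+1) = 429
Δ: 2! 0! 10! / 13! → 1/858
sum: t=1:−1/14400 = -1/14400
3j²(1 6 5; 0 0 0) = Δ·Π!·Σ² = 6/143  (sign +1)
sum: t=0:+1/725760 = 1/725760
3j²(1 6 5; 1 -5 4) = Δ·Π!·Σ² = 5/78  (sign -1)
combine: 4πI² = 429·6/143·5/78 = 15/13
take √, sign -1: I = -0.30301841

-0.303018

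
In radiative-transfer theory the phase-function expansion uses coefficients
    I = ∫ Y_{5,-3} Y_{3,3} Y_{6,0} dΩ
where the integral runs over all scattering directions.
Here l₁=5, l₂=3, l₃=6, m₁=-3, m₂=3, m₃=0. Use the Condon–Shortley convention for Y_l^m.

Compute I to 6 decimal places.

Rules hold: Σm=0, L=14 even, 2≤6≤8.
N = 11·7·13 = 1001
Δ = 2!·8!·4!/15! = 1/675675
Racah Σ t=0..2: t=0:+1/8640 t=1:−1/2304 t=2:+1/8640 = -7/34560
⇒ 3j(5 3 6; 0 0 0)² = 7/429, sgn -1
Racah Σ t=2..2: t=2:+1/69120 = 1/69120
⇒ 3j(5 3 6; -3 3 0)² = 4/429, sgn +1
4πI² = N·(3j₀)²·(3jₘ)² = 196/1287
I = -1·√(0.152292/4π) = -0.11008644

-0.110086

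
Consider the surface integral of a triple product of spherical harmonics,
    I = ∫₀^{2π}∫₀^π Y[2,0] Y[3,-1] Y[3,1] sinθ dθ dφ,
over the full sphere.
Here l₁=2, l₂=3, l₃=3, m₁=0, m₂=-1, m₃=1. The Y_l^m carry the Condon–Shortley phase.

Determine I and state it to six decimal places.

-0.126157

Checks pass: Σm=0; 8 even; l₃=3∈[1,5].
(2·2+1)(2·3+1)(2·3+1) = 245
Δ: 2! 2! 4! / 9! → 1/3780
sum: t=0:+1/24 t=1:−1/4 t=2:+1/24 = -1/6
3j²(2 3 3; 0 0 0) = Δ·Π!·Σ² = 4/105  (sign +1)
sum: t=0:+1/16 t=1:−1/6 t=2:+1/96 = -3/32
3j²(2 3 3; 0 -1 1) = Δ·Π!·Σ² = 3/140  (sign -1)
combine: 4πI² = 245·4/105·3/140 = 1/5
take √, sign -1: I = -0.12615663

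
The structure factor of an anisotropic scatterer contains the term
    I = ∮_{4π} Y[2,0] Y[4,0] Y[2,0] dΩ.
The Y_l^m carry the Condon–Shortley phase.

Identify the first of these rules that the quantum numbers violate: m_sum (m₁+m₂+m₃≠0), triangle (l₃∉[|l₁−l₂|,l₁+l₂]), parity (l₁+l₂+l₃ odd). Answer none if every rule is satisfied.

none

azimuthal sum: 0 + 0 + 0 = 0  ✓
2 ≤ 2 ≤ 6 (triangle on l)  ✓
L = 2 + 4 + 2 = 8 (even)  ✓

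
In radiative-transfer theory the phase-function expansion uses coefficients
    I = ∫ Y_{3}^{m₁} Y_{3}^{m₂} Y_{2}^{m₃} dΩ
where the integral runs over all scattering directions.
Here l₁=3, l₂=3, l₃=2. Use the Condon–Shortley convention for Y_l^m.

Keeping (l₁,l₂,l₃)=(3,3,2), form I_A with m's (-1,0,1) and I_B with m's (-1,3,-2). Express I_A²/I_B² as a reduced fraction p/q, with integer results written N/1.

Same 3,3,2: normalisation and zero-m 3j drop out of the ratio.
A: Δ: 4! 2! 2! / 9! → 1/3780; sum: t=2:+1/8 t=3:−1/12 = 1/24; 3j²(3 3 2; -1 0 1) = Δ·Π!·Σ² = 1/210  (sign -1)
B: Δ: 4! 2! 2! / 9! → 1/3780; sum: t=4:+1/96 = 1/96; 3j²(3 3 2; -1 3 -2) = Δ·Π!·Σ² = 1/42  (sign +1)
I_A²/I_B² = (1/210)/(1/42) = 1/5

1/5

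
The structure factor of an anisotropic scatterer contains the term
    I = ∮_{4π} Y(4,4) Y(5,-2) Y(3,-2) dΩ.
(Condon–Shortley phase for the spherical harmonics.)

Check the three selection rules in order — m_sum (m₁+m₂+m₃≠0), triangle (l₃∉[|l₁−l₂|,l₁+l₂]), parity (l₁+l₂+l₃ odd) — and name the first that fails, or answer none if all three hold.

m₁+m₂+m₃ = 4 − 2 − 2 = 0  ✓
triangle: |4−5|=1 ≤ l₃=3 ≤ 4+5=9  ✓
parity: l₁+l₂+l₃ = 12 is even  ✓

none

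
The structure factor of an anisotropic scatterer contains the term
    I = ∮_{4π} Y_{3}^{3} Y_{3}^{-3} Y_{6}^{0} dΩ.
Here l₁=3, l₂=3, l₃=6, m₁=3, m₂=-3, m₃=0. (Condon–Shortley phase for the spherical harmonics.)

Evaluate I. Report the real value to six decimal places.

m-sum 0 ✓  L=12 even ✓  0≤6≤6 ✓
Π(2lᵢ+1) = 7×7×13 = 637
triangle coeff Δ(3,3,6) = 1/12012
Σ_t [0,0]: t=0:+1/1296 = 1/1296
(3j)²=100/3003 [(3 3 6; 0 0 0)], sign=+1
Σ_t [0,0]: t=0:+1/518400 = 1/518400
(3j)²=1/12012 [(3 3 6; 3 -3 0)], sign=+1
⇒ 4πI² = 25/14157
I = (+1)√(25/14157/(4π)) = 0.01185440

0.011854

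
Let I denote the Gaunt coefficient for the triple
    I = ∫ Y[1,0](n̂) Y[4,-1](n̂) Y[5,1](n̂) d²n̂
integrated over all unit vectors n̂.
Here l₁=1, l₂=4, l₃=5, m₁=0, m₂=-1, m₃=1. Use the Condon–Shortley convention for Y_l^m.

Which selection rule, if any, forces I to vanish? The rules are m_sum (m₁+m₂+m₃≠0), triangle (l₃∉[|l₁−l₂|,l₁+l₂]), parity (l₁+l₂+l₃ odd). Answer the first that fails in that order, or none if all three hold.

none

Σmᵢ = 0  ✓
l₃∈[|l₁−l₂|,l₁+l₂]=[3,5], have l₃=5  ✓
Σlᵢ = 10 ⇒ even  ✓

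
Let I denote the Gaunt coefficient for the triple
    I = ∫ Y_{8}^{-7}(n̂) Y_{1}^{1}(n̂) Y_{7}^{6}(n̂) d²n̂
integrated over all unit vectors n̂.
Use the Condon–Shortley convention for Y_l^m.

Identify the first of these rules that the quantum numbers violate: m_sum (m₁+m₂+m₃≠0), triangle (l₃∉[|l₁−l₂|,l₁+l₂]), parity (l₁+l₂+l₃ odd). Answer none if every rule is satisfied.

Σmᵢ = 0  ✓
l₃∈[|l₁−l₂|,l₁+l₂]=[7,9], have l₃=7  ✓
Σlᵢ = 16 ⇒ even  ✓

none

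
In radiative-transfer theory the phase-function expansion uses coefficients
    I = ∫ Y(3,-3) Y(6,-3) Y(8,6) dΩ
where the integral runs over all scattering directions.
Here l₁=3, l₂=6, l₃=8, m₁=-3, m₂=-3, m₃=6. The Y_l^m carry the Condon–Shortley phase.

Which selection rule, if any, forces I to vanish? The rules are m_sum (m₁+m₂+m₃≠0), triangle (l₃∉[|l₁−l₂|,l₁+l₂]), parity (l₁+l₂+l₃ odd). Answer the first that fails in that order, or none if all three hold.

Σmᵢ = 0  ✓
l₃∈[|l₁−l₂|,l₁+l₂]=[3,9], have l₃=8  ✓
Σlᵢ = 17 ⇒ odd  ✗

parity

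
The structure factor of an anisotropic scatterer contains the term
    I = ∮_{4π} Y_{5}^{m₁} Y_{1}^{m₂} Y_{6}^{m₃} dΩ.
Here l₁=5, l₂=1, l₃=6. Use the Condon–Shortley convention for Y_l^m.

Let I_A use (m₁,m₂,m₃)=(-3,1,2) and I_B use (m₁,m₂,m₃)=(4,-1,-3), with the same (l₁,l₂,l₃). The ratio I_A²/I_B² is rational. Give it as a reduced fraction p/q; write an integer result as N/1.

2/1

Shared (l₁,l₂,l₃)=(5,1,6): N and (l;000)² cancel in I_A²/I_B².
A: Δ = 0!·10!·2!/13! = 1/858; Racah Σ t=0..0: t=0:+1/161280 = 1/161280; ⇒ 3j(5 1 6; -3 1 2)² = 1/143, sgn +1
B: Δ = 0!·10!·2!/13! = 1/858; Racah Σ t=0..0: t=0:+1/725760 = 1/725760; ⇒ 3j(5 1 6; 4 -1 -3)² = 1/286, sgn -1
I_A²/I_B² = (1/143)/(1/286) = 2/1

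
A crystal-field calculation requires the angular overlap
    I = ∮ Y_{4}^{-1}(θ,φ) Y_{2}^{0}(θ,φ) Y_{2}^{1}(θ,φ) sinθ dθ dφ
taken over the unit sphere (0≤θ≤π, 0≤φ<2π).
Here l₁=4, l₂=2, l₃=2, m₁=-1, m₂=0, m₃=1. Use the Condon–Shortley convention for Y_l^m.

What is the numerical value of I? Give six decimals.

-0.220728

Checks pass: Σm=0; 8 even; l₃=2∈[2,6].
(2·4+1)(2·2+1)(2·2+1) = 225
Δ: 4! 4! 0! / 9! → 1/630
sum: t=2:+1/16 = 1/16
3j²(4 2 2; 0 0 0) = Δ·Π!·Σ² = 2/35  (sign +1)
sum: t=2:+1/24 = 1/24
3j²(4 2 2; -1 0 1) = Δ·Π!·Σ² = 1/21  (sign -1)
combine: 4πI² = 225·2/35·1/21 = 30/49
take √, sign -1: I = -0.22072812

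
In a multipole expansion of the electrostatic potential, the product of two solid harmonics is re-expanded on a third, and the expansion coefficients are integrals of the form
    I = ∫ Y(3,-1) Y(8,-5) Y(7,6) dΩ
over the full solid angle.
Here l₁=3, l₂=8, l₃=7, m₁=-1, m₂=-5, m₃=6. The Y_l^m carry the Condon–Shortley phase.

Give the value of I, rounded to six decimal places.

0.166985

m-sum 0 ✓  L=18 even ✓  5≤7≤11 ✓
Π(2lᵢ+1) = 7×17×15 = 1785
triangle coeff Δ(3,8,7) = 1/5290740
Σ_t [1,3]: t=1:−1/7257600 t=2:+1/2073600 t=3:−1/7257600 = 1/4838400
(3j)²=252/20995 [(3 8 7; 0 0 0)], sign=-1
Σ_t [2,3]: t=2:+1/319334400 t=3:−1/2874009600 = 1/359251200
(3j)²=1664/101745 [(3 8 7; -1 -5 6)], sign=-1
⇒ 4πI² = 10752/30685
I = (+1)√(10752/30685/(4π)) = 0.16698468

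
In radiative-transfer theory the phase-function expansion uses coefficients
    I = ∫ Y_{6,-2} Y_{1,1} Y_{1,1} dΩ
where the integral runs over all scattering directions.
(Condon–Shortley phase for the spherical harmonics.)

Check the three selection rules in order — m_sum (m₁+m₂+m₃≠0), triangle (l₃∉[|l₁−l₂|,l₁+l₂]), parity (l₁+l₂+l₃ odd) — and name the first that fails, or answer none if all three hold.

m₁+m₂+m₃ = -2 + 1 + 1 = 0  ✓
triangle: |6−1|=5 ≤ l₃=1 ≤ 6+1=7  ✗
parity: l₁+l₂+l₃ = 8 is even

triangle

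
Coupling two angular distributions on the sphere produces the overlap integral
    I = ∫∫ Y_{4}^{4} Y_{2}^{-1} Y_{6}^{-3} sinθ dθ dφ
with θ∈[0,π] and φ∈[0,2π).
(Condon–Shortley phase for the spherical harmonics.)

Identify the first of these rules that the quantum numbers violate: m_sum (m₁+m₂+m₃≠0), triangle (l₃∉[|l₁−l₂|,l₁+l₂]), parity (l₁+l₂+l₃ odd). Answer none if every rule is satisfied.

none

m₁+m₂+m₃ = 4 − 1 − 3 = 0  ✓
triangle: |4−2|=2 ≤ l₃=6 ≤ 4+2=6  ✓
parity: l₁+l₂+l₃ = 12 is even  ✓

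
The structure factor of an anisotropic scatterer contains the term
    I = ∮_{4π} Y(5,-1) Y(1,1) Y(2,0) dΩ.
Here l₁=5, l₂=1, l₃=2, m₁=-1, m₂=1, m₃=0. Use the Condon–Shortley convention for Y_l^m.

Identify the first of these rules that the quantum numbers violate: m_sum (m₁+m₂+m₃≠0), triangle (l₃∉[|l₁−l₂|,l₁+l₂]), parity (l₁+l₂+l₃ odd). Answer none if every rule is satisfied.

triangle

azimuthal sum: -1 + 1 + 0 = 0  ✓
4 ≤ 2 ≤ 6 (triangle on l)  ✗
L = 5 + 1 + 2 = 8 (even)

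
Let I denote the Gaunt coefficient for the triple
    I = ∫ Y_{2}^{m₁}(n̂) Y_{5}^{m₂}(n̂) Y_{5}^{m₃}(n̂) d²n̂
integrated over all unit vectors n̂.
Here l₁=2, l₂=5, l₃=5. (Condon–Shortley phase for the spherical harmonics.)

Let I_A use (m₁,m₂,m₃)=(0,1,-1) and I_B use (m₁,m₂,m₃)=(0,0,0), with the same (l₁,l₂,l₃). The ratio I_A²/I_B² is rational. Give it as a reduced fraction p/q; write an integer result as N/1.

Same 2,5,5: normalisation and zero-m 3j drop out of the ratio.
A: Δ: 2! 2! 8! / 13! → 1/38610; sum: t=0:+1/5760 t=1:−1/720 t=2:+1/2304 = -1/1280; 3j²(2 5 5; 0 1 -1) = Δ·Π!·Σ² = 27/1430  (sign -1)
B: Δ: 2! 2! 8! / 13! → 1/38610; sum: t=0:+1/2880 t=1:−1/576 t=2:+1/2880 = -1/960; 3j²(2 5 5; 0 0 0) = Δ·Π!·Σ² = 10/429  (sign +1)
I_A²/I_B² = (27/1430)/(10/429) = 81/100

81/100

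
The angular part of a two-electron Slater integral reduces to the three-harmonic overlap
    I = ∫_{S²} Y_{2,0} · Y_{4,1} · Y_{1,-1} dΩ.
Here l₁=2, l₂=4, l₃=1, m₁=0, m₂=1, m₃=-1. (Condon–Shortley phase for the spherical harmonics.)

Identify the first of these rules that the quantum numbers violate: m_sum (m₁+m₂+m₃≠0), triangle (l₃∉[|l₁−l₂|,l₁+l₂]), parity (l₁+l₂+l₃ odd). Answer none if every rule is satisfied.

triangle

Σmᵢ = 0  ✓
l₃∈[|l₁−l₂|,l₁+l₂]=[2,6], have l₃=1  ✗
Σlᵢ = 7 ⇒ odd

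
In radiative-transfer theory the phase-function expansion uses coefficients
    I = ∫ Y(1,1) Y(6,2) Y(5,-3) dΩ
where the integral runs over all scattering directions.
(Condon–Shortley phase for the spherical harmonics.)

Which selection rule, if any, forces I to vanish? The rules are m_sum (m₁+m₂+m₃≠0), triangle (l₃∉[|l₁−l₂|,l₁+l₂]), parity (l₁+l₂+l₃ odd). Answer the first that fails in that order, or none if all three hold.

m₁+m₂+m₃ = 1 + 2 − 3 = 0  ✓
triangle: |1−6|=5 ≤ l₃=5 ≤ 1+6=7  ✓
parity: l₁+l₂+l₃ = 12 is even  ✓

none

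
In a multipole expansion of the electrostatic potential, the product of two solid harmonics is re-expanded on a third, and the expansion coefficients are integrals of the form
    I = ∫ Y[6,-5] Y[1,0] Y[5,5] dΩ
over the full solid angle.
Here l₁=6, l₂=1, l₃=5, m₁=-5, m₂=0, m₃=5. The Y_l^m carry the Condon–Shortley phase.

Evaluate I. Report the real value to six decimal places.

Checks pass: Σm=0; 12 even; l₃=5∈[5,7].
(2·6+1)(2·1+1)(2·5+1) = 429
Δ: 2! 10! 0! / 13! → 1/858
sum: t=1:−1/14400 = -1/14400
3j²(6 1 5; 0 0 0) = Δ·Π!·Σ² = 6/143  (sign +1)
sum: t=1:−1/3628800 = -1/3628800
3j²(6 1 5; -5 0 5) = Δ·Π!·Σ² = 1/78  (sign -1)
combine: 4πI² = 429·6/143·1/78 = 3/13
take √, sign -1: I = -0.13551395

-0.135514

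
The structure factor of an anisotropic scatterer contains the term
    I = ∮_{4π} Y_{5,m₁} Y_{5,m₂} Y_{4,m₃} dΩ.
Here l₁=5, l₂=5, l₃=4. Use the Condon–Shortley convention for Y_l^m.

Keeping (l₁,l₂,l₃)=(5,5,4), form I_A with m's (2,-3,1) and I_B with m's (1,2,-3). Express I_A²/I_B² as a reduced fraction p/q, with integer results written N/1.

Same 5,5,4: normalisation and zero-m 3j drop out of the ratio.
A: Δ: 6! 4! 4! / 15! → 1/3153150; sum: t=0:+1/17280 t=1:−1/2880 t=2:+1/6912 = -1/6912; 3j²(5 5 4; 2 -3 1) = Δ·Π!·Σ² = 5/429  (sign +1)
B: Δ: 6! 4! 4! / 15! → 1/3153150; sum: t=3:−1/5184 t=4:+1/6912 = -1/20736; 3j²(5 5 4; 1 2 -3) = Δ·Π!·Σ² = 5/2574  (sign +1)
I_A²/I_B² = (5/429)/(5/2574) = 6/1

6/1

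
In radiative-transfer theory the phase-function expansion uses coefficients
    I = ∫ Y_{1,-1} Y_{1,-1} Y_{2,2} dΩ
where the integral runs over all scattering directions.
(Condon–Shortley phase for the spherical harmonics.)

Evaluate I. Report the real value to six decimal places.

0.309019

Rules hold: Σm=0, L=4 even, 0≤2≤2.
N = 3·3·5 = 45
Δ = 0!·2!·2!/5! = 1/30
Racah Σ t=0..0: t=0:+1/1 = 1/1
⇒ 3j(1 1 2; 0 0 0)² = 2/15, sgn +1
Racah Σ t=0..0: t=0:+1/4 = 1/4
⇒ 3j(1 1 2; -1 -1 2)² = 1/5, sgn +1
4πI² = N·(3j₀)²·(3jₘ)² = 6/5
I = +1·√(1.2/4π) = 0.30901936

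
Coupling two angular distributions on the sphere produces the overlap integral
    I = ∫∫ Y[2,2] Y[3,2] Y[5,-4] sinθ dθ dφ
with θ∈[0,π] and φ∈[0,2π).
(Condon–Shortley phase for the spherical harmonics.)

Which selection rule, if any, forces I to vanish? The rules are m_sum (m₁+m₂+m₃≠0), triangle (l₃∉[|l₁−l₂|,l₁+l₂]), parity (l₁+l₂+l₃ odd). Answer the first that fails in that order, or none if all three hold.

azimuthal sum: 2 + 2 − 4 = 0  ✓
1 ≤ 5 ≤ 5 (triangle on l)  ✓
L = 2 + 3 + 5 = 10 (even)  ✓

none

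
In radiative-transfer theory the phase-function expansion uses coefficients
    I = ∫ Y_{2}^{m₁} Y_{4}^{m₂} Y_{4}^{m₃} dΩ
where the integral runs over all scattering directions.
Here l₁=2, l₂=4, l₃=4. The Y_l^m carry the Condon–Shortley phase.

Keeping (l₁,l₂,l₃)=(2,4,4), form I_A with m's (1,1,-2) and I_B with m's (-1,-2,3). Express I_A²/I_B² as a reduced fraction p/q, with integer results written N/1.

81/175

Shared (l₁,l₂,l₃)=(2,4,4): N and (l;000)² cancel in I_A²/I_B².
A: Δ = 2!·2!·6!/11! = 1/13860; Racah Σ t=0..1: t=0:+1/240 t=1:−1/96 = -1/160; ⇒ 3j(2 4 4; 1 1 -2)² = 27/1540, sgn -1
B: Δ = 2!·2!·6!/11! = 1/13860; Racah Σ t=1..2: t=1:−1/240 t=2:+1/1440 = -1/288; ⇒ 3j(2 4 4; -1 -2 3)² = 5/132, sgn +1
I_A²/I_B² = (27/1540)/(5/132) = 81/175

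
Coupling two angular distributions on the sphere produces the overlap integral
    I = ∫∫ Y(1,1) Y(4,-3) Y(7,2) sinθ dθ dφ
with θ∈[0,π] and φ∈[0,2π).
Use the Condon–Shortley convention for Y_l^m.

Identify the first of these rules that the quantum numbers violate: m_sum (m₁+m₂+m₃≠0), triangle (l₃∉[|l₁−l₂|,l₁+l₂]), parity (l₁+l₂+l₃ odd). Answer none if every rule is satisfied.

Σmᵢ = 0  ✓
l₃∈[|l₁−l₂|,l₁+l₂]=[3,5], have l₃=7  ✗
Σlᵢ = 12 ⇒ even

triangle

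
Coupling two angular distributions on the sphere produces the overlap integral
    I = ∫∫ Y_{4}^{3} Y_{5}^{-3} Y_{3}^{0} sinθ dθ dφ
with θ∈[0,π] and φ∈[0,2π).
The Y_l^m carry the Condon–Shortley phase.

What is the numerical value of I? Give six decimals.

Rules hold: Σm=0, L=12 even, 1≤3≤9.
N = 9·11·7 = 693
Δ = 6!·2!·4!/13! = 1/180180
Racah Σ t=2..4: t=2:+1/576 t=3:−1/144 t=4:+1/576 = -1/288
⇒ 3j(4 5 3; 0 0 0)² = 20/1001, sgn +1
Racah Σ t=0..1: t=0:+1/2880 t=1:−1/1440 = -1/2880
⇒ 3j(4 5 3; 3 -3 0)² = 7/715, sgn +1
4πI² = N·(3j₀)²·(3jₘ)² = 252/1859
I = +1·√(0.135557/4π) = 0.10386175

0.103862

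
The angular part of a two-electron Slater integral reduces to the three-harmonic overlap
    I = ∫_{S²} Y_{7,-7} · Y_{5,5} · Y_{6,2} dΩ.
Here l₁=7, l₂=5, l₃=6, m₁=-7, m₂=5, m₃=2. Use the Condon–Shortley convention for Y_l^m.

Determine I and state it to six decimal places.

-0.074875

m-sum 0 ✓  L=18 even ✓  2≤6≤12 ✓
Π(2lᵢ+1) = 15×11×13 = 2145
triangle coeff Δ(7,5,6) = 1/174594420
Σ_t [1,5]: t=1:−1/4147200 t=2:+1/207360 t=3:−1/82944 t=4:+1/207360 t=5:−1/4147200 = -1/345600
(3j)²=420/46189 [(7 5 6; 0 0 0)], sign=-1
Σ_t [6,6]: t=6:+1/696729600 = 1/696729600
(3j)²=7/1938 [(7 5 6; -7 5 2)], sign=+1
⇒ 4πI² = 7350/104329
I = (-1)√(7350/104329/(4π)) = -0.07487489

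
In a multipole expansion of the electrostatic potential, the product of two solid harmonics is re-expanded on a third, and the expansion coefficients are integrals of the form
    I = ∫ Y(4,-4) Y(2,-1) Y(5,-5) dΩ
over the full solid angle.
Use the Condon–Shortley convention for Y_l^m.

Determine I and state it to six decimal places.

m-sum = -4 − 1 − 5 = -10 ≠ 0 ⇒ I = 0

0.000000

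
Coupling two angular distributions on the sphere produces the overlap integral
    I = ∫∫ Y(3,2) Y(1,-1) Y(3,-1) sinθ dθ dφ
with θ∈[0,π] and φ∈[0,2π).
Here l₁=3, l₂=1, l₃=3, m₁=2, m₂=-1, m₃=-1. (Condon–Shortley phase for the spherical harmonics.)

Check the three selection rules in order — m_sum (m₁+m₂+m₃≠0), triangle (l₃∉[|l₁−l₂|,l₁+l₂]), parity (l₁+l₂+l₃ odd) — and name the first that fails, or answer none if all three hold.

parity

m₁+m₂+m₃ = 2 − 1 − 1 = 0  ✓
triangle: |3−1|=2 ≤ l₃=3 ≤ 3+1=4  ✓
parity: l₁+l₂+l₃ = 7 is odd  ✗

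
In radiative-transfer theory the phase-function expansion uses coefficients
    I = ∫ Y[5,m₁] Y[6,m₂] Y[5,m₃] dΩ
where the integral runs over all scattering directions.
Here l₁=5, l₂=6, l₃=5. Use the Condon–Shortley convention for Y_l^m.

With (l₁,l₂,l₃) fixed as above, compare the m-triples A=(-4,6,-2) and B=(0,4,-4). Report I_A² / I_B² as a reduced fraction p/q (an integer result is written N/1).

77/20

l's match ⇒ only the (l;m) 3-j factors differ between A and B.
A: triangle coeff Δ(5,6,5) = 1/28588560; Σ_t [6,6]: t=6:+1/3110400 = 1/3110400; (3j)²=21/1105 [(5 6 5; -4 6 -2)], sign=-1
B: triangle coeff Δ(5,6,5) = 1/28588560; Σ_t [4,5]: t=4:+1/207360 t=5:−1/345600 = 1/518400; (3j)²=12/2431 [(5 6 5; 0 4 -4)], sign=-1
I_A²/I_B² = (21/1105)/(12/2431) = 77/20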